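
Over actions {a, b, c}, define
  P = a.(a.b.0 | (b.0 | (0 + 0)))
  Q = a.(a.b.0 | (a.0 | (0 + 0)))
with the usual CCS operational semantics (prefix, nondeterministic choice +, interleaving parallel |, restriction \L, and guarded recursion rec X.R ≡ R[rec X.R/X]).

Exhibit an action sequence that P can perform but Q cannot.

ab

Reachable graph of P (7 states):
  p0 = a.(a.b.0 | (b.0 | (0 + 0))) | ··a··> p1
  p1 = a.b.0 | (b.0 | (0 + 0)) | ··a··> p2, ··b··> p3
  p2 = b.0 | (b.0 | (0 + 0)) | ··b··> p4, ··b··> p5
  p3 = a.b.0 | (0 | (0 + 0)) | ··a··> p5
  p4 = 0 | (b.0 | (0 + 0)) | ··b··> p6
  p5 = b.0 | (0 | (0 + 0)) | ··b··> p6
  p6 = 0 | (0 | (0 + 0)) | (no moves)
Reachable graph of Q (7 states):
  q0 = a.(a.b.0 | (a.0 | (0 + 0))) | ··a··> q1
  q1 = a.b.0 | (a.0 | (0 + 0)) | ··a··> q2, ··a··> q3
  q2 = a.b.0 | (0 | (0 + 0)) | ··a··> q4
  q3 = b.0 | (a.0 | (0 + 0)) | ··a··> q4, ··b··> q5
  q4 = b.0 | (0 | (0 + 0)) | ··b··> q6
  q5 = 0 | (a.0 | (0 + 0)) | ··a··> q6
  q6 = 0 | (0 | (0 + 0)) | (no moves)
Trace ⟨ab⟩ through P, begin at {p0}:
  [1] a ⇒ {p1}
  [2] b ⇒ {p3}
  — P admits the full trace.
Trace ⟨ab⟩ through Q, begin at {q0}:
  [1] a ⇒ {q1}
  [2] b ⇒ ∅  — Q cannot continue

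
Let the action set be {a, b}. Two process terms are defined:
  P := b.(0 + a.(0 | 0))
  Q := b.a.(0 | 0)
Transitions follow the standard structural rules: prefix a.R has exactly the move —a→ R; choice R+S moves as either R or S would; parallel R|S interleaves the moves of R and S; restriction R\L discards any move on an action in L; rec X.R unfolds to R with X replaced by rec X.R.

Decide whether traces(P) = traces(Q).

LTS(P): 3 reachable states
  u0 = b.(0 + a.(0 | 0)) → ··b··> u1
  u1 = 0 + a.(0 | 0) → ··a··> u2
  u2 = 0 | 0 → ·
LTS(Q): 3 reachable states
  v0 = b.a.(0 | 0) → ··b··> v1
  v1 = a.(0 | 0) → ··a··> v2
  v2 = 0 | 0 → ·
Coarsest stable partition (strong bisimilarity classes):
  B0 = {u0, v0}
  B1 = {u1, v1}
  B2 = {u2, v2}
u0 ∈ B0, v0 ∈ B0 → same block
Bisimilar ⇒ trace-equivalent.

trace-equivalent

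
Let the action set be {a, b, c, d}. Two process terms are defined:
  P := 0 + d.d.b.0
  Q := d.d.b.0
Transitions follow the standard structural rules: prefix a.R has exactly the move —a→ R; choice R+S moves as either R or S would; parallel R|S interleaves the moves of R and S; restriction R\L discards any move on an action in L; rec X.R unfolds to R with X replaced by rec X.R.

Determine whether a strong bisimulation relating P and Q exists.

bisimilar

LTS(P): 4 reachable states
  p0 = 0 + d.d.b.0 :: -d-> p1
  p1 = d.b.0 :: -d-> p2
  p2 = b.0 :: -b-> p3
  p3 = 0 :: deadlocked
LTS(Q): 4 reachable states
  q0 = d.d.b.0 :: -d-> q1
  q1 = d.b.0 :: -d-> q2
  q2 = b.0 :: -b-> q3
  q3 = 0 :: deadlocked
Coarsest stable partition (strong bisimilarity classes):
  B0 = {p0, q0}
  B1 = {p1, q1}
  B2 = {p2, q2}
  B3 = {p3, q3}
p0 ∈ B0, q0 ∈ B0 → same block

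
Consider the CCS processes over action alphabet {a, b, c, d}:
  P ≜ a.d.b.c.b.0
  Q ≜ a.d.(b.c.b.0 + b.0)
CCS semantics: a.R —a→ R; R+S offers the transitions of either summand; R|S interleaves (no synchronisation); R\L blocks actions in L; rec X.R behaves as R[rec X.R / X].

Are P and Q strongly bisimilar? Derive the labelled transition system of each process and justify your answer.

NO

LTS(P): 6 reachable states
  s0 = a.d.b.c.b.0 ⊢ -a-> s1
  s1 = d.b.c.b.0 ⊢ -d-> s2
  s2 = b.c.b.0 ⊢ -b-> s3
  s3 = c.b.0 ⊢ -c-> s4
  s4 = b.0 ⊢ -b-> s5
  s5 = 0 ⊢ ·
LTS(Q): 6 reachable states
  t0 = a.d.(b.c.b.0 + b.0) ⊢ -a-> t1
  t1 = d.(b.c.b.0 + b.0) ⊢ -d-> t2
  t2 = b.c.b.0 + b.0 ⊢ -b-> t3, -b-> t4
  t3 = 0 ⊢ ·
  t4 = c.b.0 ⊢ -c-> t5
  t5 = b.0 ⊢ -b-> t3
Partition-refinement fixed point:
  B0 = {s0}
  B1 = {s1}
  B2 = {s2}
  B3 = {s3, t4}
  B4 = {s4, t5}
  B5 = {s5, t3}
  B6 = {t0}
  B7 = {t1}
  B8 = {t2}
s0 ∈ B0, t0 ∈ B6 → different blocks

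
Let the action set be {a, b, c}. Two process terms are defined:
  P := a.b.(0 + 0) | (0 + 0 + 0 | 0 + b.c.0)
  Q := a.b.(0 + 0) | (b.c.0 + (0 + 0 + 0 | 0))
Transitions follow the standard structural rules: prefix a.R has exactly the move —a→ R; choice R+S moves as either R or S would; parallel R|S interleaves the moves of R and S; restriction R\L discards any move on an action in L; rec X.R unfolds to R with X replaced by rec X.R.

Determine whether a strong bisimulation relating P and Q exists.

YES

LTS(P): 9 reachable states
  u0 = a.b.(0 + 0) | (0 + 0 + 0 | 0 + b.c.0) → ··a··> u1, ··b··> u2
  u1 = b.(0 + 0) | (0 + 0 + 0 | 0 + b.c.0) → ··b··> u3, ··b··> u4
  u2 = a.b.(0 + 0) | c.0 → ··a··> u4, ··c··> u5
  u3 = (0 + 0) | (0 + 0 + 0 | 0 + b.c.0) → ··b··> u6
  u4 = b.(0 + 0) | c.0 → ··b··> u6, ··c··> u7
  u5 = a.b.(0 + 0) | 0 → ··a··> u7
  u6 = (0 + 0) | c.0 → ··c··> u8
  u7 = b.(0 + 0) | 0 → ··b··> u8
  u8 = (0 + 0) | 0 → (no moves)
LTS(Q): 9 reachable states
  v0 = a.b.(0 + 0) | (b.c.0 + (0 + 0 + 0 | 0)) → ··a··> v1, ··b··> v2
  v1 = b.(0 + 0) | (b.c.0 + (0 + 0 + 0 | 0)) → ··b··> v3, ··b··> v4
  v2 = a.b.(0 + 0) | c.0 → ··a··> v4, ··c··> v5
  v3 = (0 + 0) | (b.c.0 + (0 + 0 + 0 | 0)) → ··b··> v6
  v4 = b.(0 + 0) | c.0 → ··b··> v6, ··c··> v7
  v5 = a.b.(0 + 0) | 0 → ··a··> v7
  v6 = (0 + 0) | c.0 → ··c··> v8
  v7 = b.(0 + 0) | 0 → ··b··> v8
  v8 = (0 + 0) | 0 → (no moves)
Partition-refinement fixed point:
  B0 = {u0, v0}
  B1 = {u2, v2}
  B2 = {u5, v5}
  B3 = {u7, v7}
  B4 = {u8, v8}
  B5 = {u4, v4}
  B6 = {u6, v6}
  B7 = {u1, v1}
  B8 = {u3, v3}
u0 ∈ B0, v0 ∈ B0 → same block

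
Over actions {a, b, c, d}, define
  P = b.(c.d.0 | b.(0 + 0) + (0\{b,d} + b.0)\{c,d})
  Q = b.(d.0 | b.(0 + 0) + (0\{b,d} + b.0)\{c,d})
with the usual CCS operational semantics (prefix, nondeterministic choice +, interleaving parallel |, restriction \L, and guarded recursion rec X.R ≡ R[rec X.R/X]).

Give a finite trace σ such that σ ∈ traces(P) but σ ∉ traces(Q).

LTS(P): 8 reachable states
  p0 = b.(c.d.0 | b.(0 + 0) + (0\{b,d} + b.0)\{c,d}) → =b=> p1
  p1 = c.d.0 | b.(0 + 0) + (0\{b,d} + b.0)\{c,d} → =b=> p2, =b=> p3, =c=> p4
  p2 = 0\{c,d} → ·
  p3 = c.d.0 | (0 + 0) → =c=> p5
  p4 = d.0 | b.(0 + 0) → =b=> p5, =d=> p6
  p5 = d.0 | (0 + 0) → =d=> p7
  p6 = 0 | b.(0 + 0) → =b=> p7
  p7 = 0 | (0 + 0) → ·
LTS(Q): 6 reachable states
  q0 = b.(d.0 | b.(0 + 0) + (0\{b,d} + b.0)\{c,d}) → =b=> q1
  q1 = d.0 | b.(0 + 0) + (0\{b,d} + b.0)\{c,d} → =b=> q2, =b=> q3, =d=> q4
  q2 = 0\{c,d} → ·
  q3 = d.0 | (0 + 0) → =d=> q5
  q4 = 0 | b.(0 + 0) → =b=> q5
  q5 = 0 | (0 + 0) → ·
Trace ⟨bc⟩ through P, begin at {p0}:
  step 1 (b): {p1}
  step 2 (c): {p4}
  — P admits the full trace.
Trace ⟨bc⟩ through Q, begin at {q0}:
  step 1 (b): {q1}
  step 2 (c): no successor for Q

bc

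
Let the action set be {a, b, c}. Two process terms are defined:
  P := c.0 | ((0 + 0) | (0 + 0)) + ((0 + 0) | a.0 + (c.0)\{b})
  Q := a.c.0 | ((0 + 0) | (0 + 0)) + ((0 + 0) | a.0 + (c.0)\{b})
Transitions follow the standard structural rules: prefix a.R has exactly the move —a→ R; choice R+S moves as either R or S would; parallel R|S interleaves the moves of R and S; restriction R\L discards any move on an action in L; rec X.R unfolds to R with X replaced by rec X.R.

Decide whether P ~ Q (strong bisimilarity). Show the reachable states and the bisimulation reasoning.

P ≁ Q

P's transition system — 4 states:
  m0 = c.0 | ((0 + 0) | (0 + 0)) + ((0 + 0) | a.0 + (c.0)\{b}) → -a-> m1, -c-> m2, -c-> m3
  m1 = (0 + 0) | 0 → stopped
  m2 = 0 | ((0 + 0) | (0 + 0)) → stopped
  m3 = 0\{b} → stopped
Q's transition system — 5 states:
  n0 = a.c.0 | ((0 + 0) | (0 + 0)) + ((0 + 0) | a.0 + (c.0)\{b}) → -a-> n1, -a-> n2, -c-> n3
  n1 = (0 + 0) | 0 → stopped
  n2 = c.0 | ((0 + 0) | (0 + 0)) → -c-> n4
  n3 = 0\{b} → stopped
  n4 = 0 | ((0 + 0) | (0 + 0)) → stopped
Partition-refinement fixed point:
  B0 = {m0}
  B1 = {m1, m2, m3, n1, n3, n4}
  B2 = {n0}
  B3 = {n2}
m0 ∈ B0, n0 ∈ B2 → different blocks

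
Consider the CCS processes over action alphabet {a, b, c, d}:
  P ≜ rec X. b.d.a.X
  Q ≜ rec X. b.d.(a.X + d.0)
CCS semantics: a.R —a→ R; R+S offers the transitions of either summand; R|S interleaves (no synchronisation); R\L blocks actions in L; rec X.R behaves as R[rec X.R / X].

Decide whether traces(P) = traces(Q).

traces(P) ≠ traces(Q) — witness ⟨bdd⟩

P's transition system — 3 states:
  s0 = rec X. b.d.a.X has moves —b→ s1
  s1 = d.a.(rec X. b.d.a.X) has moves —d→ s2
  s2 = a.(rec X. b.d.a.X) has moves —a→ s0
Q's transition system — 4 states:
  t0 = rec X. b.d.(a.X + d.0) has moves —b→ t1
  t1 = d.(a.(rec X. b.d.(a.X + d.0)) + d.0) has moves —d→ t2
  t2 = a.(rec X. b.d.(a.X + d.0)) + d.0 has moves —a→ t0, —d→ t3
  t3 = 0 has moves (no moves)
Trace ⟨bdd⟩ through Q, begin at {t0}:
  after b @ step 1: {t1}
  after d @ step 2: {t2}
  after d @ step 3: {t3}
  ✓ Q
Trace ⟨bdd⟩ through P, begin at {s0}:
  after b @ step 1: {s1}
  after d @ step 2: {s2}
  after d @ step 3: no successor for P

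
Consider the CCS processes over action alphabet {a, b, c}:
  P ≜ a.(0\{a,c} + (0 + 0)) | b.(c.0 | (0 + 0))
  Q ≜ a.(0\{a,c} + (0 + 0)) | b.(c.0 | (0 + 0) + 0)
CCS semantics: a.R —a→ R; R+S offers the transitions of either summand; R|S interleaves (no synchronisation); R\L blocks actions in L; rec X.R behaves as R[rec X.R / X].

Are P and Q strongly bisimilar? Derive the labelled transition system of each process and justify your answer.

LTS(P): 6 reachable states
  s0 = a.(0\{a,c} + (0 + 0)) | b.(c.0 | (0 + 0)) | --a--▸ s1, --b--▸ s2
  s1 = (0\{a,c} + (0 + 0)) | b.(c.0 | (0 + 0)) | --b--▸ s3
  s2 = a.(0\{a,c} + (0 + 0)) | (c.0 | (0 + 0)) | --a--▸ s3, --c--▸ s4
  s3 = (0\{a,c} + (0 + 0)) | (c.0 | (0 + 0)) | --c--▸ s5
  s4 = a.(0\{a,c} + (0 + 0)) | (0 | (0 + 0)) | --a--▸ s5
  s5 = (0\{a,c} + (0 + 0)) | (0 | (0 + 0)) | ∅
LTS(Q): 6 reachable states
  t0 = a.(0\{a,c} + (0 + 0)) | b.(c.0 | (0 + 0) + 0) | --a--▸ t1, --b--▸ t2
  t1 = (0\{a,c} + (0 + 0)) | b.(c.0 | (0 + 0) + 0) | --b--▸ t3
  t2 = a.(0\{a,c} + (0 + 0)) | (c.0 | (0 + 0) + 0) | --a--▸ t3, --c--▸ t4
  t3 = (0\{a,c} + (0 + 0)) | (c.0 | (0 + 0) + 0) | --c--▸ t5
  t4 = a.(0\{a,c} + (0 + 0)) | (0 | (0 + 0)) | --a--▸ t5
  t5 = (0\{a,c} + (0 + 0)) | (0 | (0 + 0)) | ∅
Coarsest stable partition (strong bisimilarity classes):
  B0 = {s0, t0}
  B1 = {s2, t2}
  B2 = {s4, t4}
  B3 = {s5, t5}
  B4 = {s3, t3}
  B5 = {s1, t1}
s0 ∈ B0, t0 ∈ B0 → same block

YES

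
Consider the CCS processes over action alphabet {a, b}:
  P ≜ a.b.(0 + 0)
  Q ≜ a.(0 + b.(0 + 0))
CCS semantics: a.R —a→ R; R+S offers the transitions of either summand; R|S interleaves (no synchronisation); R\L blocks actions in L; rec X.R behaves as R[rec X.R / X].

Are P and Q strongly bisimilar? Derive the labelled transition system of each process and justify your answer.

YES

P's transition system — 3 states:
  u0 = a.b.(0 + 0) has moves -a-> u1
  u1 = b.(0 + 0) has moves -b-> u2
  u2 = 0 + 0 has moves ∅
Q's transition system — 3 states:
  v0 = a.(0 + b.(0 + 0)) has moves -a-> v1
  v1 = 0 + b.(0 + 0) has moves -b-> v2
  v2 = 0 + 0 has moves ∅
Partition-refinement fixed point:
  B0 = {u0, v0}
  B1 = {u1, v1}
  B2 = {u2, v2}
u0 ∈ B0, v0 ∈ B0 → same block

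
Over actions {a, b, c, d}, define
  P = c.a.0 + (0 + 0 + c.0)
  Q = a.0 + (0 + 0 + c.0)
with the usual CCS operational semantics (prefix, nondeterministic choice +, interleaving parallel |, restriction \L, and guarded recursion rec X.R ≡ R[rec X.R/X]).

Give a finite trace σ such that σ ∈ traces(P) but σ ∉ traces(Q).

Reachable graph of P (3 states):
  p0 = c.a.0 + (0 + 0 + c.0) :: -c-> p1, -c-> p2
  p1 = 0 :: ∅
  p2 = a.0 :: -a-> p1
Reachable graph of Q (2 states):
  q0 = a.0 + (0 + 0 + c.0) :: -a-> q1, -c-> q1
  q1 = 0 :: ∅
Trace ⟨ca⟩ through P, begin at {p0}:
  after c @ step 1: {p1, p2}
  after a @ step 2: {p1}
  — P admits the full trace.
Trace ⟨ca⟩ through Q, begin at {q0}:
  after c @ step 1: {q1}
  after a @ step 2: no successor for Q

ca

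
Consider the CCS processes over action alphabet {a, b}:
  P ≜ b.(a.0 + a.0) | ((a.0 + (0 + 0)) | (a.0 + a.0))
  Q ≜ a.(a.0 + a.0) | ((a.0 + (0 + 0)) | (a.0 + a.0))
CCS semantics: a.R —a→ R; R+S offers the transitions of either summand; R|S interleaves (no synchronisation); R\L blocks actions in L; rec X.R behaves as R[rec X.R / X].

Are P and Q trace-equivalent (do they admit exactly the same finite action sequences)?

Reachable graph of P (12 states):
  p0 = b.(a.0 + a.0) | ((a.0 + (0 + 0)) | (a.0 + a.0)) ⊢ -a-> p1, -a-> p2, -b-> p3
  p1 = b.(a.0 + a.0) | ((a.0 + (0 + 0)) | 0) ⊢ -a-> p4, -b-> p5
  p2 = b.(a.0 + a.0) | (0 | (a.0 + a.0)) ⊢ -a-> p4, -b-> p6
  p3 = (a.0 + a.0) | ((a.0 + (0 + 0)) | (a.0 + a.0)) ⊢ -a-> p5, -a-> p6, -a-> p7
  p4 = b.(a.0 + a.0) | (0 | 0) ⊢ -b-> p8
  p5 = (a.0 + a.0) | ((a.0 + (0 + 0)) | 0) ⊢ -a-> p8, -a-> p9
  p6 = (a.0 + a.0) | (0 | (a.0 + a.0)) ⊢ -a-> p10, -a-> p8
  p7 = 0 | ((a.0 + (0 + 0)) | (a.0 + a.0)) ⊢ -a-> p10, -a-> p9
  p8 = (a.0 + a.0) | (0 | 0) ⊢ -a-> p11
  p9 = 0 | ((a.0 + (0 + 0)) | 0) ⊢ -a-> p11
  p10 = 0 | (0 | (a.0 + a.0)) ⊢ -a-> p11
  p11 = 0 | (0 | 0) ⊢ ∅
Reachable graph of Q (12 states):
  q0 = a.(a.0 + a.0) | ((a.0 + (0 + 0)) | (a.0 + a.0)) ⊢ -a-> q1, -a-> q2, -a-> q3
  q1 = (a.0 + a.0) | ((a.0 + (0 + 0)) | (a.0 + a.0)) ⊢ -a-> q4, -a-> q5, -a-> q6
  q2 = a.(a.0 + a.0) | ((a.0 + (0 + 0)) | 0) ⊢ -a-> q4, -a-> q7
  q3 = a.(a.0 + a.0) | (0 | (a.0 + a.0)) ⊢ -a-> q5, -a-> q7
  q4 = (a.0 + a.0) | ((a.0 + (0 + 0)) | 0) ⊢ -a-> q8, -a-> q9
  q5 = (a.0 + a.0) | (0 | (a.0 + a.0)) ⊢ -a-> q10, -a-> q8
  q6 = 0 | ((a.0 + (0 + 0)) | (a.0 + a.0)) ⊢ -a-> q10, -a-> q9
  q7 = a.(a.0 + a.0) | (0 | 0) ⊢ -a-> q8
  q8 = (a.0 + a.0) | (0 | 0) ⊢ -a-> q11
  q9 = 0 | ((a.0 + (0 + 0)) | 0) ⊢ -a-> q11
  q10 = 0 | (0 | (a.0 + a.0)) ⊢ -a-> q11
  q11 = 0 | (0 | 0) ⊢ ∅
Executing b from P (initial set {p0}):
  [1] b ⇒ {p3}
  P completes σ.
Executing b from Q (initial set {q0}):
  [1] b ⇒ no successor for Q

trace-distinct — witness ⟨b⟩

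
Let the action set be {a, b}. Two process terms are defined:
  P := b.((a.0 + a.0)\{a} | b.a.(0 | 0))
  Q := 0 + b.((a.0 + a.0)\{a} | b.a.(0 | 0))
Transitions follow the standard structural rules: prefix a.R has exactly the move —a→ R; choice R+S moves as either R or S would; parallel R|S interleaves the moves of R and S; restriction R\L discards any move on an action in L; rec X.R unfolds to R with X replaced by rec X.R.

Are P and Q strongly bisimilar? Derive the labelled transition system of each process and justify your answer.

P's transition system — 4 states:
  m0 = b.((a.0 + a.0)\{a} | b.a.(0 | 0)) has moves ··b··> m1
  m1 = (a.0 + a.0)\{a} | b.a.(0 | 0) has moves ··b··> m2
  m2 = (a.0 + a.0)\{a} | a.(0 | 0) has moves ··a··> m3
  m3 = (a.0 + a.0)\{a} | (0 | 0) has moves deadlocked
Q's transition system — 4 states:
  n0 = 0 + b.((a.0 + a.0)\{a} | b.a.(0 | 0)) has moves ··b··> n1
  n1 = (a.0 + a.0)\{a} | b.a.(0 | 0) has moves ··b··> n2
  n2 = (a.0 + a.0)\{a} | a.(0 | 0) has moves ··a··> n3
  n3 = (a.0 + a.0)\{a} | (0 | 0) has moves deadlocked
Coarsest stable partition (strong bisimilarity classes):
  B0 = {m0, n0}
  B1 = {m1, n1}
  B2 = {m2, n2}
  B3 = {m3, n3}
m0 ∈ B0, n0 ∈ B0 → same block

P ~ Q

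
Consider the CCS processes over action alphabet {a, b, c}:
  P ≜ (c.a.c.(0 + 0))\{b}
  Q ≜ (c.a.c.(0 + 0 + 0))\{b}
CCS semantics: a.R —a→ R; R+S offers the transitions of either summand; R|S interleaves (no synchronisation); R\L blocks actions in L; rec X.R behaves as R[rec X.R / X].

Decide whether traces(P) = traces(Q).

YES

Reachable graph of P (4 states):
  u0 = (c.a.c.(0 + 0))\{b} has moves —c→ u1
  u1 = (a.c.(0 + 0))\{b} has moves —a→ u2
  u2 = (c.(0 + 0))\{b} has moves —c→ u3
  u3 = (0 + 0)\{b} has moves (no moves)
Reachable graph of Q (4 states):
  v0 = (c.a.c.(0 + 0 + 0))\{b} has moves —c→ v1
  v1 = (a.c.(0 + 0 + 0))\{b} has moves —a→ v2
  v2 = (c.(0 + 0 + 0))\{b} has moves —c→ v3
  v3 = (0 + 0 + 0)\{b} has moves (no moves)
Partition-refinement fixed point:
  B0 = {u0, v0}
  B1 = {u1, v1}
  B2 = {u2, v2}
  B3 = {u3, v3}
u0 ∈ B0, v0 ∈ B0 → same block
Bisimilar ⇒ trace-equivalent.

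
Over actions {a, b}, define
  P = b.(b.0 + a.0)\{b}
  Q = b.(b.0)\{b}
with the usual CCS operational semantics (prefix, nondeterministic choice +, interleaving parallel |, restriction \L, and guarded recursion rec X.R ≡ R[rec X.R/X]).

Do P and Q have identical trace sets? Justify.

NO — witness ⟨ba⟩

P's transition system — 3 states:
  p0 = b.(b.0 + a.0)\{b} ⊢ =b=> p1
  p1 = (b.0 + a.0)\{b} ⊢ =a=> p2
  p2 = 0\{b} ⊢ stopped
Q's transition system — 2 states:
  q0 = b.(b.0)\{b} ⊢ =b=> q1
  q1 = (b.0)\{b} ⊢ stopped
Executing ba from P (initial set {p0}):
  step 1 (b): {p1}
  step 2 (a): {p2}
  P completes σ.
Executing ba from Q (initial set {q0}):
  step 1 (b): {q1}
  step 2 (a): ∅ (Q stuck)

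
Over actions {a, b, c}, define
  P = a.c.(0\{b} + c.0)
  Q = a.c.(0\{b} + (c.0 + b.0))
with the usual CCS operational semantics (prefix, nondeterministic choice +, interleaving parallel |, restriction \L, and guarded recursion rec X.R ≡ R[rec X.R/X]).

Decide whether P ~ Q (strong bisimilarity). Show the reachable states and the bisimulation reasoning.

Reachable graph of P (4 states):
  p0 = a.c.(0\{b} + c.0) :: -a-> p1
  p1 = c.(0\{b} + c.0) :: -c-> p2
  p2 = 0\{b} + c.0 :: -c-> p3
  p3 = 0 :: stopped
Reachable graph of Q (4 states):
  q0 = a.c.(0\{b} + (c.0 + b.0)) :: -a-> q1
  q1 = c.(0\{b} + (c.0 + b.0)) :: -c-> q2
  q2 = 0\{b} + (c.0 + b.0) :: -b-> q3, -c-> q3
  q3 = 0 :: stopped
Coarsest stable partition (strong bisimilarity classes):
  B0 = {p0}
  B1 = {p1}
  B2 = {p2}
  B3 = {p3, q3}
  B4 = {q0}
  B5 = {q1}
  B6 = {q2}
p0 ∈ B0, q0 ∈ B4 → different blocks

NO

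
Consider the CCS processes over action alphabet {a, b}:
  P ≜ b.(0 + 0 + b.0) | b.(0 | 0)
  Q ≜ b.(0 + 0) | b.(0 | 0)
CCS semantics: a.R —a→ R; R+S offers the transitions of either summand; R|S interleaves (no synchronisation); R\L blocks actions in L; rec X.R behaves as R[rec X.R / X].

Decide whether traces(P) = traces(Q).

traces(P) ≠ traces(Q) — witness ⟨bbb⟩

Reachable graph of P (6 states):
  s0 = b.(0 + 0 + b.0) | b.(0 | 0) ⊢ =b=> s1, =b=> s2
  s1 = (0 + 0 + b.0) | b.(0 | 0) ⊢ =b=> s3, =b=> s4
  s2 = b.(0 + 0 + b.0) | (0 | 0) ⊢ =b=> s3
  s3 = (0 + 0 + b.0) | (0 | 0) ⊢ =b=> s5
  s4 = 0 | b.(0 | 0) ⊢ =b=> s5
  s5 = 0 | (0 | 0) ⊢ ∅
Reachable graph of Q (4 states):
  t0 = b.(0 + 0) | b.(0 | 0) ⊢ =b=> t1, =b=> t2
  t1 = (0 + 0) | b.(0 | 0) ⊢ =b=> t3
  t2 = b.(0 + 0) | (0 | 0) ⊢ =b=> t3
  t3 = (0 + 0) | (0 | 0) ⊢ ∅
Executing bbb from P (initial set {s0}):
  [1] b ⇒ {s1, s2}
  [2] b ⇒ {s3, s4}
  [3] b ⇒ {s5}
  — P admits the full trace.
Executing bbb from Q (initial set {t0}):
  [1] b ⇒ {t1, t2}
  [2] b ⇒ {t3}
  [3] b ⇒ ∅ (Q stuck)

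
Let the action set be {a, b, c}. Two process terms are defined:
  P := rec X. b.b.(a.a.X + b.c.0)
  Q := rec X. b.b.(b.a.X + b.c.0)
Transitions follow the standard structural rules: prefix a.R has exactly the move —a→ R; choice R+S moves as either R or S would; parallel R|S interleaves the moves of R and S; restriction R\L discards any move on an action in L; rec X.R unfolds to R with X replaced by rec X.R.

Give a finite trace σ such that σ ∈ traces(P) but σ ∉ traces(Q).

bba

Reachable graph of P (6 states):
  m0 = rec X. b.b.(a.a.X + b.c.0) | —b→ m1
  m1 = b.(a.a.(rec X. b.b.(a.a.X + b.c.0)) + b.c.0) | —b→ m2
  m2 = a.a.(rec X. b.b.(a.a.X + b.c.0)) + b.c.0 | —a→ m3, —b→ m4
  m3 = a.(rec X. b.b.(a.a.X + b.c.0)) | —a→ m0
  m4 = c.0 | —c→ m5
  m5 = 0 | stopped
Reachable graph of Q (6 states):
  n0 = rec X. b.b.(b.a.X + b.c.0) | —b→ n1
  n1 = b.(b.a.(rec X. b.b.(b.a.X + b.c.0)) + b.c.0) | —b→ n2
  n2 = b.a.(rec X. b.b.(b.a.X + b.c.0)) + b.c.0 | —b→ n3, —b→ n4
  n3 = a.(rec X. b.b.(b.a.X + b.c.0)) | —a→ n0
  n4 = c.0 | —c→ n5
  n5 = 0 | stopped
Run σ = ⟨bba⟩ on P: start {m0}
  after b @ step 1: {m1}
  after b @ step 2: {m2}
  after a @ step 3: {m3}
  — P admits the full trace.
Run σ = ⟨bba⟩ on Q: start {n0}
  after b @ step 1: {n1}
  after b @ step 2: {n2}
  after a @ step 3: ∅ (Q stuck)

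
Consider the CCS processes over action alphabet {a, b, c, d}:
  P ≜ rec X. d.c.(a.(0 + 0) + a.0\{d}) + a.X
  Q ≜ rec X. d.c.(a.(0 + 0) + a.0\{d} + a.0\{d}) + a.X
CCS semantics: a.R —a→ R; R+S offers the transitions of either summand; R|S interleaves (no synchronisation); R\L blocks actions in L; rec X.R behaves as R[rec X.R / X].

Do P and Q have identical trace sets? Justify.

traces(P) = traces(Q)

Reachable graph of P (5 states):
  s0 = rec X. d.c.(a.(0 + 0) + a.0\{d}) + a.X ⊢ =a=> s0, =d=> s1
  s1 = c.(a.(0 + 0) + a.0\{d}) ⊢ =c=> s2
  s2 = a.(0 + 0) + a.0\{d} ⊢ =a=> s3, =a=> s4
  s3 = 0 + 0 ⊢ (no moves)
  s4 = 0\{d} ⊢ (no moves)
Reachable graph of Q (5 states):
  t0 = rec X. d.c.(a.(0 + 0) + a.0\{d} + a.0\{d}) + a.X ⊢ =a=> t0, =d=> t1
  t1 = c.(a.(0 + 0) + a.0\{d} + a.0\{d}) ⊢ =c=> t2
  t2 = a.(0 + 0) + a.0\{d} + a.0\{d} ⊢ =a=> t3, =a=> t4
  t3 = 0 + 0 ⊢ (no moves)
  t4 = 0\{d} ⊢ (no moves)
Coarsest stable partition (strong bisimilarity classes):
  B0 = {s0, t0}
  B1 = {s1, t1}
  B2 = {s2, t2}
  B3 = {s3, s4, t3, t4}
s0 ∈ B0, t0 ∈ B0 → same block
Bisimilar ⇒ trace-equivalent.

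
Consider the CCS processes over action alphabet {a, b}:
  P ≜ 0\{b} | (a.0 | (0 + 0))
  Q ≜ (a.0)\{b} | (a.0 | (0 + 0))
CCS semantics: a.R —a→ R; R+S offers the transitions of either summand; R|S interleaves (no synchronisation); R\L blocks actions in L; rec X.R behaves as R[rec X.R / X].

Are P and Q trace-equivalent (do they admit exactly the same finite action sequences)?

P's transition system — 2 states:
  s0 = 0\{b} | (a.0 | (0 + 0)) ⊢ -a-> s1
  s1 = 0\{b} | (0 | (0 + 0)) ⊢ deadlocked
Q's transition system — 4 states:
  t0 = (a.0)\{b} | (a.0 | (0 + 0)) ⊢ -a-> t1, -a-> t2
  t1 = (a.0)\{b} | (0 | (0 + 0)) ⊢ -a-> t3
  t2 = 0\{b} | (a.0 | (0 + 0)) ⊢ -a-> t3
  t3 = 0\{b} | (0 | (0 + 0)) ⊢ deadlocked
Trace ⟨aa⟩ through Q, begin at {t0}:
  after a @ step 1: {t1, t2}
  after a @ step 2: {t3}
  ✓ Q
Trace ⟨aa⟩ through P, begin at {s0}:
  after a @ step 1: {s1}
  after a @ step 2: ∅  — P cannot continue

traces(P) ≠ traces(Q) — witness ⟨aa⟩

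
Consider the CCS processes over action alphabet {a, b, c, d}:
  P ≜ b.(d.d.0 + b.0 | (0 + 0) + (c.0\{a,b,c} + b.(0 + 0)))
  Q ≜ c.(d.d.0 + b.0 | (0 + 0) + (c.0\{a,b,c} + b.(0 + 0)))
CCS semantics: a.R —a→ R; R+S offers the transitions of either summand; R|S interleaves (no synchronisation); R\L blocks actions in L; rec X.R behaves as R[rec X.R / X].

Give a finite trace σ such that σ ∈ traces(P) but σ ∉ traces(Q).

b

P's transition system — 7 states:
  u0 = b.(d.d.0 + b.0 | (0 + 0) + (c.0\{a,b,c} + b.(0 + 0))) | =b=> u1
  u1 = d.d.0 + b.0 | (0 + 0) + (c.0\{a,b,c} + b.(0 + 0)) | =b=> u2, =b=> u3, =c=> u4, =d=> u5
  u2 = 0 + 0 | ∅
  u3 = 0 | (0 + 0) | ∅
  u4 = 0\{a,b,c} | ∅
  u5 = d.0 | =d=> u6
  u6 = 0 | ∅
Q's transition system — 7 states:
  v0 = c.(d.d.0 + b.0 | (0 + 0) + (c.0\{a,b,c} + b.(0 + 0))) | =c=> v1
  v1 = d.d.0 + b.0 | (0 + 0) + (c.0\{a,b,c} + b.(0 + 0)) | =b=> v2, =b=> v3, =c=> v4, =d=> v5
  v2 = 0 + 0 | ∅
  v3 = 0 | (0 + 0) | ∅
  v4 = 0\{a,b,c} | ∅
  v5 = d.0 | =d=> v6
  v6 = 0 | ∅
Trace ⟨b⟩ through P, begin at {u0}:
  [1] b ⇒ {u1}
  P completes σ.
Trace ⟨b⟩ through Q, begin at {v0}:
  [1] b ⇒ no successor for Q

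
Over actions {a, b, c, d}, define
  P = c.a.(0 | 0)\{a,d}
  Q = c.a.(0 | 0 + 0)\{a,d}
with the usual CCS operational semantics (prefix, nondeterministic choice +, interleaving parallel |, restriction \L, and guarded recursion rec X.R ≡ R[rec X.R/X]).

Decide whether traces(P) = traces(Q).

P's transition system — 3 states:
  m0 = c.a.(0 | 0)\{a,d} ⊢ -c-> m1
  m1 = a.(0 | 0)\{a,d} ⊢ -a-> m2
  m2 = (0 | 0)\{a,d} ⊢ (no moves)
Q's transition system — 3 states:
  n0 = c.a.(0 | 0 + 0)\{a,d} ⊢ -c-> n1
  n1 = a.(0 | 0 + 0)\{a,d} ⊢ -a-> n2
  n2 = (0 | 0 + 0)\{a,d} ⊢ (no moves)
Bisimilarity quotient blocks:
  B0 = {m0, n0}
  B1 = {m1, n1}
  B2 = {m2, n2}
m0 ∈ B0, n0 ∈ B0 → same block
Bisimilar ⇒ trace-equivalent.

trace-equivalent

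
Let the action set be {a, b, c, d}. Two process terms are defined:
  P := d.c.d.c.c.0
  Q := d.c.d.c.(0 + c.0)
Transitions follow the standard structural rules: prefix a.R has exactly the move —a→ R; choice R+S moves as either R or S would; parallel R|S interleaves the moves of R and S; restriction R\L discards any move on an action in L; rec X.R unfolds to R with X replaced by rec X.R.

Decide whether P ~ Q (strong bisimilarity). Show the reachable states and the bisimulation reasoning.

LTS(P): 6 reachable states
  u0 = d.c.d.c.c.0 :: ··d··> u1
  u1 = c.d.c.c.0 :: ··c··> u2
  u2 = d.c.c.0 :: ··d··> u3
  u3 = c.c.0 :: ··c··> u4
  u4 = c.0 :: ··c··> u5
  u5 = 0 :: ∅
LTS(Q): 6 reachable states
  v0 = d.c.d.c.(0 + c.0) :: ··d··> v1
  v1 = c.d.c.(0 + c.0) :: ··c··> v2
  v2 = d.c.(0 + c.0) :: ··d··> v3
  v3 = c.(0 + c.0) :: ··c··> v4
  v4 = 0 + c.0 :: ··c··> v5
  v5 = 0 :: ∅
Partition-refinement fixed point:
  B0 = {u0, v0}
  B1 = {u1, v1}
  B2 = {u2, v2}
  B3 = {u3, v3}
  B4 = {u4, v4}
  B5 = {u5, v5}
u0 ∈ B0, v0 ∈ B0 → same block

bisimilar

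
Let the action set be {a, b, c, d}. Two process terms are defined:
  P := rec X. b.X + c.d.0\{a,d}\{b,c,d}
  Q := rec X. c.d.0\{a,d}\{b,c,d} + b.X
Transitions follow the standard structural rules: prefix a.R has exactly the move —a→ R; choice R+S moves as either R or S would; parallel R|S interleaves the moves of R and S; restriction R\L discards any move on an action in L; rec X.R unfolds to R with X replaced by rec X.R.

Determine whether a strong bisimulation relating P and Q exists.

YES

P's transition system — 3 states:
  p0 = rec X. b.X + c.d.0\{a,d}\{b,c,d} ⊢ --b--▸ p0, --c--▸ p1
  p1 = d.0\{a,d}\{b,c,d} ⊢ --d--▸ p2
  p2 = 0\{a,d}\{b,c,d} ⊢ ·
Q's transition system — 3 states:
  q0 = rec X. c.d.0\{a,d}\{b,c,d} + b.X ⊢ --b--▸ q0, --c--▸ q1
  q1 = d.0\{a,d}\{b,c,d} ⊢ --d--▸ q2
  q2 = 0\{a,d}\{b,c,d} ⊢ ·
Partition-refinement fixed point:
  B0 = {p0, q0}
  B1 = {p1, q1}
  B2 = {p2, q2}
p0 ∈ B0, q0 ∈ B0 → same block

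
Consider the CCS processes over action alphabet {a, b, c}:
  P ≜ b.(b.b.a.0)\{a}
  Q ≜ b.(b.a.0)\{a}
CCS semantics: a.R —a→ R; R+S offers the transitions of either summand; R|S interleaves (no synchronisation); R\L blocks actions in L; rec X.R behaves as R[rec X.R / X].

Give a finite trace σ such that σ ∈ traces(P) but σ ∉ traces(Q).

LTS(P): 4 reachable states
  u0 = b.(b.b.a.0)\{a} ⊢ ··b··> u1
  u1 = (b.b.a.0)\{a} ⊢ ··b··> u2
  u2 = (b.a.0)\{a} ⊢ ··b··> u3
  u3 = (a.0)\{a} ⊢ (no moves)
LTS(Q): 3 reachable states
  v0 = b.(b.a.0)\{a} ⊢ ··b··> v1
  v1 = (b.a.0)\{a} ⊢ ··b··> v2
  v2 = (a.0)\{a} ⊢ (no moves)
Executing bbb from P (initial set {u0}):
  [1] b ⇒ {u1}
  [2] b ⇒ {u2}
  [3] b ⇒ {u3}
  — P admits the full trace.
Executing bbb from Q (initial set {v0}):
  [1] b ⇒ {v1}
  [2] b ⇒ {v2}
  [3] b ⇒ ∅ (Q stuck)

bbb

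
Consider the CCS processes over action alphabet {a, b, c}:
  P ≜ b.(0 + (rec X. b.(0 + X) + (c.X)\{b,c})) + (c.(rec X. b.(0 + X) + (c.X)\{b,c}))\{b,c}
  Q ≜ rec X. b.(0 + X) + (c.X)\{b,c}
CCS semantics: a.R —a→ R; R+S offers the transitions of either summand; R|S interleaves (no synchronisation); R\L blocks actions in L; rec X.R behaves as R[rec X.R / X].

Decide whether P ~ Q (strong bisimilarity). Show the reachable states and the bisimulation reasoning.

Reachable graph of P (2 states):
  m0 = b.(0 + (rec X. b.(0 + X) + (c.X)\{b,c})) + (c.(rec X. b.(0 + X) + (c.X)\{b,c}))\{b,c} | -b-> m1
  m1 = 0 + (rec X. b.(0 + X) + (c.X)\{b,c}) | -b-> m1
Reachable graph of Q (2 states):
  n0 = rec X. b.(0 + X) + (c.X)\{b,c} | -b-> n1
  n1 = 0 + (rec X. b.(0 + X) + (c.X)\{b,c}) | -b-> n1
Coarsest stable partition (strong bisimilarity classes):
  B0 = {m0, m1, n0, n1}
m0 ∈ B0, n0 ∈ B0 → same block

YES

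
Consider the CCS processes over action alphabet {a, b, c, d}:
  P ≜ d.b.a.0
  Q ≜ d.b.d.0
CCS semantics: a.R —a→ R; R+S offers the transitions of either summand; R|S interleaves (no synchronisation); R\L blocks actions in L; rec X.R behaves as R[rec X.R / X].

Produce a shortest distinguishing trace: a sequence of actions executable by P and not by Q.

P's transition system — 4 states:
  m0 = d.b.a.0 → --d--▸ m1
  m1 = b.a.0 → --b--▸ m2
  m2 = a.0 → --a--▸ m3
  m3 = 0 → stopped
Q's transition system — 4 states:
  n0 = d.b.d.0 → --d--▸ n1
  n1 = b.d.0 → --b--▸ n2
  n2 = d.0 → --d--▸ n3
  n3 = 0 → stopped
Executing dba from P (initial set {m0}):
  [1] d ⇒ {m1}
  [2] b ⇒ {m2}
  [3] a ⇒ {m3}
  ✓ P
Executing dba from Q (initial set {n0}):
  [1] d ⇒ {n1}
  [2] b ⇒ {n2}
  [3] a ⇒ no successor for Q

dba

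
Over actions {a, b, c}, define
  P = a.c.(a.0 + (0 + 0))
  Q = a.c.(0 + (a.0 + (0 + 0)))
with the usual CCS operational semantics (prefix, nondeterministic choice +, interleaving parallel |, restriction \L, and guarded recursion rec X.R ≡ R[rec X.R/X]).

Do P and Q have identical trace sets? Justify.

traces(P) = traces(Q)

P's transition system — 4 states:
  m0 = a.c.(a.0 + (0 + 0)) ⊢ =a=> m1
  m1 = c.(a.0 + (0 + 0)) ⊢ =c=> m2
  m2 = a.0 + (0 + 0) ⊢ =a=> m3
  m3 = 0 ⊢ stopped
Q's transition system — 4 states:
  n0 = a.c.(0 + (a.0 + (0 + 0))) ⊢ =a=> n1
  n1 = c.(0 + (a.0 + (0 + 0))) ⊢ =c=> n2
  n2 = 0 + (a.0 + (0 + 0)) ⊢ =a=> n3
  n3 = 0 ⊢ stopped
Coarsest stable partition (strong bisimilarity classes):
  B0 = {m0, n0}
  B1 = {m1, n1}
  B2 = {m2, n2}
  B3 = {m3, n3}
m0 ∈ B0, n0 ∈ B0 → same block
Bisimilar ⇒ trace-equivalent.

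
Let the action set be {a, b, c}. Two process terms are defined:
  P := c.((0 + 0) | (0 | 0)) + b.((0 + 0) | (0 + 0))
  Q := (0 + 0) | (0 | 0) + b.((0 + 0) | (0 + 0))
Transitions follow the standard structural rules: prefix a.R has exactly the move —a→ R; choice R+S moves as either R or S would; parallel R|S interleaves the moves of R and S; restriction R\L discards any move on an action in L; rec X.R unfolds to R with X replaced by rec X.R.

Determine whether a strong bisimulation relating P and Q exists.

P ≁ Q

LTS(P): 3 reachable states
  s0 = c.((0 + 0) | (0 | 0)) + b.((0 + 0) | (0 + 0)) :: —b→ s1, —c→ s2
  s1 = (0 + 0) | (0 + 0) :: (no moves)
  s2 = (0 + 0) | (0 | 0) :: (no moves)
LTS(Q): 2 reachable states
  t0 = (0 + 0) | (0 | 0) + b.((0 + 0) | (0 + 0)) :: —b→ t1
  t1 = (0 + 0) | (0 + 0) :: (no moves)
Bisimilarity quotient blocks:
  B0 = {s0}
  B1 = {s1, s2, t1}
  B2 = {t0}
s0 ∈ B0, t0 ∈ B2 → different blocks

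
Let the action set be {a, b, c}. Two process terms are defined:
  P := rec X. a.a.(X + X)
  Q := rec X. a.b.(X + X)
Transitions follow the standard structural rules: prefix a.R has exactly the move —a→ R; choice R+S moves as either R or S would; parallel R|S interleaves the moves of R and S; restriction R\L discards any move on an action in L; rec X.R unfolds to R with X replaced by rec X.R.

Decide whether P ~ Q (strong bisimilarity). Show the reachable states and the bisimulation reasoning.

P ≁ Q

LTS(P): 3 reachable states
  s0 = rec X. a.a.(X + X) → —a→ s1
  s1 = a.((rec X. a.a.(X + X)) + (rec X. a.a.(X + X))) → —a→ s2
  s2 = (rec X. a.a.(X + X)) + (rec X. a.a.(X + X)) → —a→ s1
LTS(Q): 3 reachable states
  t0 = rec X. a.b.(X + X) → —a→ t1
  t1 = b.((rec X. a.b.(X + X)) + (rec X. a.b.(X + X))) → —b→ t2
  t2 = (rec X. a.b.(X + X)) + (rec X. a.b.(X + X)) → —a→ t1
Coarsest stable partition (strong bisimilarity classes):
  B0 = {s0, s1, s2}
  B1 = {t0, t2}
  B2 = {t1}
s0 ∈ B0, t0 ∈ B1 → different blocks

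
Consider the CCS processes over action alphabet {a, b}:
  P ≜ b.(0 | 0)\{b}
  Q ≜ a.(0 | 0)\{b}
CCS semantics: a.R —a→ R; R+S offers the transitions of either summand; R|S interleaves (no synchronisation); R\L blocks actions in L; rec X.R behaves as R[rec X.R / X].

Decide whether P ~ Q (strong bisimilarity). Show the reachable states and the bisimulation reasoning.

NO

Reachable graph of P (2 states):
  u0 = b.(0 | 0)\{b} :: =b=> u1
  u1 = (0 | 0)\{b} :: (no moves)
Reachable graph of Q (2 states):
  v0 = a.(0 | 0)\{b} :: =a=> v1
  v1 = (0 | 0)\{b} :: (no moves)
Partition-refinement fixed point:
  B0 = {u0}
  B1 = {u1, v1}
  B2 = {v0}
u0 ∈ B0, v0 ∈ B2 → different blocks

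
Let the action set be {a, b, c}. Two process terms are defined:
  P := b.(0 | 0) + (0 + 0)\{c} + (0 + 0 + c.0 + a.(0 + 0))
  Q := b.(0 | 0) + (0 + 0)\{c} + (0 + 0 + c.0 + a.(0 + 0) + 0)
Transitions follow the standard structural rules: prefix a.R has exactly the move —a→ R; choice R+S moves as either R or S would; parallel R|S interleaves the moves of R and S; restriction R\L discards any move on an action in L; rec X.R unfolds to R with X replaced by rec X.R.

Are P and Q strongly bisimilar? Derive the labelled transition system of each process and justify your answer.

P's transition system — 4 states:
  u0 = b.(0 | 0) + (0 + 0)\{c} + (0 + 0 + c.0 + a.(0 + 0)) → --a--▸ u1, --b--▸ u2, --c--▸ u3
  u1 = 0 + 0 → stopped
  u2 = 0 | 0 → stopped
  u3 = 0 → stopped
Q's transition system — 4 states:
  v0 = b.(0 | 0) + (0 + 0)\{c} + (0 + 0 + c.0 + a.(0 + 0) + 0) → --a--▸ v1, --b--▸ v2, --c--▸ v3
  v1 = 0 + 0 → stopped
  v2 = 0 | 0 → stopped
  v3 = 0 → stopped
Bisimilarity quotient blocks:
  B0 = {u0, v0}
  B1 = {u1, u2, u3, v1, v2, v3}
u0 ∈ B0, v0 ∈ B0 → same block

YES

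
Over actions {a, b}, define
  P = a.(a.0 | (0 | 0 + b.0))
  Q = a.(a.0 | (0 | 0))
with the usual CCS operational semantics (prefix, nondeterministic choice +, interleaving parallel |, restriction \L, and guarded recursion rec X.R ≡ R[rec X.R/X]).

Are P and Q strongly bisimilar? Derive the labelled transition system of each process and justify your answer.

LTS(P): 5 reachable states
  s0 = a.(a.0 | (0 | 0 + b.0)) ⊢ -a-> s1
  s1 = a.0 | (0 | 0 + b.0) ⊢ -a-> s2, -b-> s3
  s2 = 0 | (0 | 0 + b.0) ⊢ -b-> s4
  s3 = a.0 | 0 ⊢ -a-> s4
  s4 = 0 | 0 ⊢ (no moves)
LTS(Q): 3 reachable states
  t0 = a.(a.0 | (0 | 0)) ⊢ -a-> t1
  t1 = a.0 | (0 | 0) ⊢ -a-> t2
  t2 = 0 | (0 | 0) ⊢ (no moves)
Partition-refinement fixed point:
  B0 = {s0}
  B1 = {s1}
  B2 = {s2}
  B3 = {s4, t2}
  B4 = {s3, t1}
  B5 = {t0}
s0 ∈ B0, t0 ∈ B5 → different blocks

P ≁ Q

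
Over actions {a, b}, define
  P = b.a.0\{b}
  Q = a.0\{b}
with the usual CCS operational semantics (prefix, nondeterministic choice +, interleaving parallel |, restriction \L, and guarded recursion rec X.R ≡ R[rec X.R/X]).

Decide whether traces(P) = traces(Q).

LTS(P): 3 reachable states
  p0 = b.a.0\{b} → ··b··> p1
  p1 = a.0\{b} → ··a··> p2
  p2 = 0\{b} → deadlocked
LTS(Q): 2 reachable states
  q0 = a.0\{b} → ··a··> q1
  q1 = 0\{b} → deadlocked
Trace ⟨b⟩ through P, begin at {p0}:
  [1] b ⇒ {p1}
  ✓ P
Trace ⟨b⟩ through Q, begin at {q0}:
  [1] b ⇒ no successor for Q

trace-distinct — witness ⟨b⟩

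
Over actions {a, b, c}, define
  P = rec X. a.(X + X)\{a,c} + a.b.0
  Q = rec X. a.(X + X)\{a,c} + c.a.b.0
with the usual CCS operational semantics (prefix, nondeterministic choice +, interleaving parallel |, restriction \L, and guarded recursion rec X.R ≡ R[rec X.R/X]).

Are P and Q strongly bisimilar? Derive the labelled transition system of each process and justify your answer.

P's transition system — 4 states:
  m0 = rec X. a.(X + X)\{a,c} + a.b.0 has moves =a=> m1, =a=> m2
  m1 = ((rec X. a.(X + X)\{a,c} + a.b.0) + (rec X. a.(X + X)\{a,c} + a.b.0))\{a,c} has moves deadlocked
  m2 = b.0 has moves =b=> m3
  m3 = 0 has moves deadlocked
Q's transition system — 5 states:
  n0 = rec X. a.(X + X)\{a,c} + c.a.b.0 has moves =a=> n1, =c=> n2
  n1 = ((rec X. a.(X + X)\{a,c} + c.a.b.0) + (rec X. a.(X + X)\{a,c} + c.a.b.0))\{a,c} has moves deadlocked
  n2 = a.b.0 has moves =a=> n3
  n3 = b.0 has moves =b=> n4
  n4 = 0 has moves deadlocked
Coarsest stable partition (strong bisimilarity classes):
  B0 = {m0}
  B1 = {m2, n3}
  B2 = {m1, m3, n1, n4}
  B3 = {n0}
  B4 = {n2}
m0 ∈ B0, n0 ∈ B3 → different blocks

NO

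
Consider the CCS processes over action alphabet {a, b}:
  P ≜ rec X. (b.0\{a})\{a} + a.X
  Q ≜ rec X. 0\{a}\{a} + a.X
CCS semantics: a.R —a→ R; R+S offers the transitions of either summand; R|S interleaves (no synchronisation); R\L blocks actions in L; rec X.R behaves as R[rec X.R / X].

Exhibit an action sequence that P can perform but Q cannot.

P's transition system — 2 states:
  m0 = rec X. (b.0\{a})\{a} + a.X has moves —a→ m0, —b→ m1
  m1 = 0\{a}\{a} has moves ·
Q's transition system — 1 states:
  n0 = rec X. 0\{a}\{a} + a.X has moves —a→ n0
Run σ = ⟨b⟩ on P: start {m0}
  [1] b ⇒ {m1}
  P completes σ.
Run σ = ⟨b⟩ on Q: start {n0}
  [1] b ⇒ ∅ (Q stuck)

b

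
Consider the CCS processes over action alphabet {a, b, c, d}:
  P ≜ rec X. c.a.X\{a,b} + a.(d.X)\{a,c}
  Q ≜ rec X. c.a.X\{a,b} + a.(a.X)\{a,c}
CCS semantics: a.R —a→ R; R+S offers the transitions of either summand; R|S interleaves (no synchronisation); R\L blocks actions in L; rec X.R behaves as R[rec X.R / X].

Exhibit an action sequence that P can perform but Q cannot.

ad

Reachable graph of P (6 states):
  p0 = rec X. c.a.X\{a,b} + a.(d.X)\{a,c} | --a--▸ p1, --c--▸ p2
  p1 = (d.(rec X. c.a.X\{a,b} + a.(d.X)\{a,c}))\{a,c} | --d--▸ p3
  p2 = a.(rec X. c.a.X\{a,b} + a.(d.X)\{a,c})\{a,b} | --a--▸ p4
  p3 = (rec X. c.a.X\{a,b} + a.(d.X)\{a,c})\{a,c} | deadlocked
  p4 = (rec X. c.a.X\{a,b} + a.(d.X)\{a,c})\{a,b} | --c--▸ p5
  p5 = (a.(rec X. c.a.X\{a,b} + a.(d.X)\{a,c})\{a,b})\{a,b} | deadlocked
Reachable graph of Q (5 states):
  q0 = rec X. c.a.X\{a,b} + a.(a.X)\{a,c} | --a--▸ q1, --c--▸ q2
  q1 = (a.(rec X. c.a.X\{a,b} + a.(a.X)\{a,c}))\{a,c} | deadlocked
  q2 = a.(rec X. c.a.X\{a,b} + a.(a.X)\{a,c})\{a,b} | --a--▸ q3
  q3 = (rec X. c.a.X\{a,b} + a.(a.X)\{a,c})\{a,b} | --c--▸ q4
  q4 = (a.(rec X. c.a.X\{a,b} + a.(a.X)\{a,c})\{a,b})\{a,b} | deadlocked
Trace ⟨ad⟩ through P, begin at {p0}:
  after a @ step 1: {p1}
  after d @ step 2: {p3}
  ✓ P
Trace ⟨ad⟩ through Q, begin at {q0}:
  after a @ step 1: {q1}
  after d @ step 2: ∅ (Q stuck)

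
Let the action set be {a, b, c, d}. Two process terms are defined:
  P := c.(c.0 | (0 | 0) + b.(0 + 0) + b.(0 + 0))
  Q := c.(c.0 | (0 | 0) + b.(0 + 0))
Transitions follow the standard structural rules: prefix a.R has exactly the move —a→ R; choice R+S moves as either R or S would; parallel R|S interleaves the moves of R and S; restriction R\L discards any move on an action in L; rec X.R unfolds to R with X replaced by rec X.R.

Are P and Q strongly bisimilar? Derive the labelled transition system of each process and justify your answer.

LTS(P): 4 reachable states
  s0 = c.(c.0 | (0 | 0) + b.(0 + 0) + b.(0 + 0)) | ··c··> s1
  s1 = c.0 | (0 | 0) + b.(0 + 0) + b.(0 + 0) | ··b··> s2, ··c··> s3
  s2 = 0 + 0 | (no moves)
  s3 = 0 | (0 | 0) | (no moves)
LTS(Q): 4 reachable states
  t0 = c.(c.0 | (0 | 0) + b.(0 + 0)) | ··c··> t1
  t1 = c.0 | (0 | 0) + b.(0 + 0) | ··b··> t2, ··c··> t3
  t2 = 0 + 0 | (no moves)
  t3 = 0 | (0 | 0) | (no moves)
Coarsest stable partition (strong bisimilarity classes):
  B0 = {s0, t0}
  B1 = {s1, t1}
  B2 = {s2, s3, t2, t3}
s0 ∈ B0, t0 ∈ B0 → same block

bisimilar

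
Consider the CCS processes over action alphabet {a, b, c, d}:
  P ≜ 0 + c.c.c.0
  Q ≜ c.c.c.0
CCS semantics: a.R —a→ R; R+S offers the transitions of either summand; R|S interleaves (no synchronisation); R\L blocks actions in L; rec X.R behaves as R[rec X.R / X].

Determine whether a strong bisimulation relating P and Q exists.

P ~ Q

LTS(P): 4 reachable states
  s0 = 0 + c.c.c.0 has moves ··c··> s1
  s1 = c.c.0 has moves ··c··> s2
  s2 = c.0 has moves ··c··> s3
  s3 = 0 has moves stopped
LTS(Q): 4 reachable states
  t0 = c.c.c.0 has moves ··c··> t1
  t1 = c.c.0 has moves ··c··> t2
  t2 = c.0 has moves ··c··> t3
  t3 = 0 has moves stopped
Partition-refinement fixed point:
  B0 = {s0, t0}
  B1 = {s1, t1}
  B2 = {s2, t2}
  B3 = {s3, t3}
s0 ∈ B0, t0 ∈ B0 → same block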